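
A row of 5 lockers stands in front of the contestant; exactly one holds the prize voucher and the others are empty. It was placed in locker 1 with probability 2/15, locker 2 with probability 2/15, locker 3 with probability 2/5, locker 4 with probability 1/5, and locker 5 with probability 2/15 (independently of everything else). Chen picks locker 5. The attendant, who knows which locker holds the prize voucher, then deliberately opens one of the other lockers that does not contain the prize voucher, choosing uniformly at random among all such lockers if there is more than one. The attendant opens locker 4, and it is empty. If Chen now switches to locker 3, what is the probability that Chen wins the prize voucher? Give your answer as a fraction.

12/23

Apply Bayes' rule, conditioning on where the prize voucher actually is.
If it is in either of lockers 1 and 2 (prior 2/15 each): the attendant has 3 equally likely choices, so probability 1/3; weight (2/15)·(1/3) = 2/45 each.
If it is in locker 3 (prior 2/5): the attendant has 3 equally likely choices, so probability 1/3; weight (2/5)·(1/3) = 2/15.
If it is in locker 4 (prior 1/5): the attendant opened locker 4, so this case is ruled out; weight (1/5)·0 = 0.
If it is in locker 5 (prior 2/15): the attendant has 4 equally likely choices, so probability 1/4; weight (2/15)·(1/4) = 1/30.
The weights sum to 23/90.
So P(the prize voucher in locker 3 | the attendant opened locker 4) = (2/15) / (23/90) = 12/23.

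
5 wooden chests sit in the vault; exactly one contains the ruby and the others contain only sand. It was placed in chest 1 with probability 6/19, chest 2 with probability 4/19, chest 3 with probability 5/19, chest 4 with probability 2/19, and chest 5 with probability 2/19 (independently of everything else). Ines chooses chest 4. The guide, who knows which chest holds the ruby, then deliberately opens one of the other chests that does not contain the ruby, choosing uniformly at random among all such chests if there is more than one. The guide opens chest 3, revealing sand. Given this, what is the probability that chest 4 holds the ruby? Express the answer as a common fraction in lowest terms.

Consider each possible location of the ruby in turn.
If it is in chest 1 (prior 6/19): the guide has 3 equally likely choices, so probability 1/3; weight (6/19)·(1/3) = 2/19.
If it is in chest 2 (prior 4/19): the guide has 3 equally likely choices, so probability 1/3; weight (4/19)·(1/3) = 4/57.
If it is in chest 3 (prior 5/19): the guide opened chest 3, so this case is ruled out; weight (5/19)·0 = 0.
If it is in chest 4 (prior 2/19): the guide has 4 equally likely choices, so probability 1/4; weight (2/19)·(1/4) = 1/38.
If it is in chest 5 (prior 2/19): the guide has 3 equally likely choices, so probability 1/3; weight (2/19)·(1/3) = 2/57.
The weights sum to 9/38.
So P(the ruby in chest 4 | the guide opened chest 3) = (1/38) / (9/38) = 1/9.

1/9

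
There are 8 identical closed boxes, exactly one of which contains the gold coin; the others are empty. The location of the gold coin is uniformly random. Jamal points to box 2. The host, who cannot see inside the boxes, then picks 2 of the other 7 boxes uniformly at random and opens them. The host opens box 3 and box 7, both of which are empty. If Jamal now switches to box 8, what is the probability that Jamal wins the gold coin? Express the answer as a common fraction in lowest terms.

Consider each possible location of the gold coin in turn.
If it is in any of boxes 1, 2, 4, 5, 6, and 8 (prior 1/8 each): the host picks exactly this set with probability 1/21 regardless, and none is the prize; weight (1/8)·(1/21) = 1/168 each.
If it is in either of boxes 3 and 7 (prior 1/8 each): that box was opened and seen not to hold the prize — ruled out; weight (1/8)·0 = 0 each.
The weights sum to 1/28.
So P(the gold coin in box 8 | the host opened box 3 and box 7) = (1/168) / (1/28) = 1/6.

1/6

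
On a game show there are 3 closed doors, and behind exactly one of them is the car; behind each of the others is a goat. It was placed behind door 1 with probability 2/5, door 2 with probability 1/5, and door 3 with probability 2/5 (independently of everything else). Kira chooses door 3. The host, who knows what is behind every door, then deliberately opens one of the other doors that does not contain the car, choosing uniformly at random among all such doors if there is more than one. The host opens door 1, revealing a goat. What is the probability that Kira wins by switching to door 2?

Apply Bayes' rule, conditioning on where the car actually is.
If it is behind door 1 (prior 2/5): the host opened door 1, so this case is ruled out; weight (2/5)·0 = 0.
If it is behind door 2 (prior 1/5): the host has no choice, probability 1; weight (1/5)·1 = 1/5.
If it is behind door 3 (prior 2/5): the host has 2 equally likely choices, so probability 1/2; weight (2/5)·(1/2) = 1/5.
The weights sum to 2/5.
So P(the car behind door 2 | the host opened door 1) = (1/5) / (2/5) = 1/2.

1/2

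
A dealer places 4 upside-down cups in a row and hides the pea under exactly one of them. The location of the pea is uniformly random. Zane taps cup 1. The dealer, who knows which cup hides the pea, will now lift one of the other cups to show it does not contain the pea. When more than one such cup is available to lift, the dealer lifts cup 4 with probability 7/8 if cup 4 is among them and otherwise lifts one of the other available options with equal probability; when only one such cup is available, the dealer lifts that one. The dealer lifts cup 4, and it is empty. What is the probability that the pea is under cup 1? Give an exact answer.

1/3

Consider each possible location of the pea in turn.
If it is under any of cups 1, 2, and 3 (prior 1/4 each): cup 4 is available, opened with probability 7/8; weight (1/4)·(7/8) = 7/32 each.
If it is under cup 4 (prior 1/4): the dealer opened cup 4, so this case is ruled out; weight (1/4)·0 = 0.
The weights sum to 21/32.
So P(the pea under cup 1 | the dealer opened cup 4) = (7/32) / (21/32) = 1/3.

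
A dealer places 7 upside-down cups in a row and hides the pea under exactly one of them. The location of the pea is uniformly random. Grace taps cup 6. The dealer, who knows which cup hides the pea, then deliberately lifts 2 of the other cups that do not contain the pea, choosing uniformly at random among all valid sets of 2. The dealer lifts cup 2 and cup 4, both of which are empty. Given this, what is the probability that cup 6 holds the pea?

1/7

Apply Bayes' rule, conditioning on where the pea actually is.
If it is under any of cups 1, 3, 5, and 7 (prior 1/7 each): the dealer has 10 equally likely choices, so probability 1/10; weight (1/7)·(1/10) = 1/70 each.
If it is under either of cups 2 and 4 (prior 1/7 each): that cup was opened and seen not to hold the prize — ruled out; weight (1/7)·0 = 0 each.
If it is under cup 6 (prior 1/7): the dealer has 15 equally likely choices, so probability 1/15; weight (1/7)·(1/15) = 1/105.
The weights sum to 1/15.
So P(the pea under cup 6 | the dealer opened cup 2 and cup 4) = (1/105) / (1/15) = 1/7.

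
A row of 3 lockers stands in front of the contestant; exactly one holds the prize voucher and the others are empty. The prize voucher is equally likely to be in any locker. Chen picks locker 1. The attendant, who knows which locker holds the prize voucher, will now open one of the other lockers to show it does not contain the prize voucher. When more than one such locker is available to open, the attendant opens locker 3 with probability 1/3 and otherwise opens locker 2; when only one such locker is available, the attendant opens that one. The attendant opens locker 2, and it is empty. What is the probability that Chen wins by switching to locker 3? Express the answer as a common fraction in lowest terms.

3/5

Condition on the true location of the prize voucher.
If it is in locker 1 (prior 1/3): locker 3 is available but not opened, probability 2/3; weight (1/3)·(2/3) = 2/9.
If it is in locker 2 (prior 1/3): the attendant opened locker 2, so this case is ruled out; weight (1/3)·0 = 0.
If it is in locker 3 (prior 1/3): only locker 2 is available, probability 1; weight (1/3)·1 = 1/3.
The weights sum to 5/9.
So P(the prize voucher in locker 3 | the attendant opened locker 2) = (1/3) / (5/9) = 3/5.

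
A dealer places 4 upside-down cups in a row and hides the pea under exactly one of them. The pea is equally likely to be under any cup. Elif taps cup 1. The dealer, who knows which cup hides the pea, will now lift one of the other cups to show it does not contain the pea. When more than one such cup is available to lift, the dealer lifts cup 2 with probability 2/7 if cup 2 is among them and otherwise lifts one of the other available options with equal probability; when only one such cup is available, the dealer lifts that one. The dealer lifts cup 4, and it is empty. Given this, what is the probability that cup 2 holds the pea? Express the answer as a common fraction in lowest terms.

Apply Bayes' rule, conditioning on where the pea actually is.
If it is under cup 1 (prior 1/4): cup 2 is available but not opened; cup 4 gets probability (1 − 2/7)/2 = 5/14; weight (1/4)·(5/14) = 5/56.
If it is under cup 2 (prior 1/4): cup 2 holds the prize so is unavailable; the dealer chooses uniformly among the 2 others, probability 1/2; weight (1/4)·(1/2) = 1/8.
If it is under cup 3 (prior 1/4): cup 2 is available but not opened, probability 5/7; weight (1/4)·(5/7) = 5/28.
If it is under cup 4 (prior 1/4): the dealer opened cup 4, so this case is ruled out; weight (1/4)·0 = 0.
The weights sum to 11/28.
So P(the pea under cup 2 | the dealer opened cup 4) = (1/8) / (11/28) = 7/22.

7/22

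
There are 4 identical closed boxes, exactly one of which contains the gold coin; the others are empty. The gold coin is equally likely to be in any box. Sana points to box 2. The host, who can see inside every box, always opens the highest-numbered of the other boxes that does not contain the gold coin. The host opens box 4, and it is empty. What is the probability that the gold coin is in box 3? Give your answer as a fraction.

1/3

Condition on the true location of the gold coin.
If it is in any of boxes 1, 2, and 3 (prior 1/4 each): box 4 is the highest-numbered option available, probability 1; weight (1/4)·1 = 1/4 each.
If it is in box 4 (prior 1/4): the host opened box 4, so this case is ruled out; weight (1/4)·0 = 0.
The weights sum to 3/4.
So P(the gold coin in box 3 | the host opened box 4) = (1/4) / (3/4) = 1/3.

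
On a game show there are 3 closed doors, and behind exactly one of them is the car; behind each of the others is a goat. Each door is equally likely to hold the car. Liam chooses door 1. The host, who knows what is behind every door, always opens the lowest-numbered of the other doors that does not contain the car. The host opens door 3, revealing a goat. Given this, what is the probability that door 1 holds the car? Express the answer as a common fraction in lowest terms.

Condition on the true location of the car.
If it is behind door 1 (prior 1/3): the host would have opened door 2 instead, probability 0; weight (1/3)·0 = 0.
If it is behind door 2 (prior 1/3): door 3 is the lowest-numbered option available, probability 1; weight (1/3)·1 = 1/3.
If it is behind door 3 (prior 1/3): the host opened door 3, so this case is ruled out; weight (1/3)·0 = 0.
The weights sum to 1/3.
So P(the car behind door 1 | the host opened door 3) = 0 / (1/3) = 0.

0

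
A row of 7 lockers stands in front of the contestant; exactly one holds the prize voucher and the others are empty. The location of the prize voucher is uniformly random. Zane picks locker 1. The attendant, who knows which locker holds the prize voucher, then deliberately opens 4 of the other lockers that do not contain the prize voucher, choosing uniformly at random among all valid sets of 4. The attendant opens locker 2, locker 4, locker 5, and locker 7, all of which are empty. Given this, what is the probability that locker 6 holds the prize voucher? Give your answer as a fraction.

3/7

Apply Bayes' rule, conditioning on where the prize voucher actually is.
If it is in locker 1 (prior 1/7): the attendant has 15 equally likely choices, so probability 1/15; weight (1/7)·(1/15) = 1/105.
If it is in any of lockers 2, 4, 5, and 7 (prior 1/7 each): that locker was opened and seen not to hold the prize — ruled out; weight (1/7)·0 = 0 each.
If it is in either of lockers 3 and 6 (prior 1/7 each): the attendant has 5 equally likely choices, so probability 1/5; weight (1/7)·(1/5) = 1/35 each.
The weights sum to 1/15.
So P(the prize voucher in locker 6 | the attendant opened locker 2, locker 4, locker 5, and locker 7) = (1/35) / (1/15) = 3/7.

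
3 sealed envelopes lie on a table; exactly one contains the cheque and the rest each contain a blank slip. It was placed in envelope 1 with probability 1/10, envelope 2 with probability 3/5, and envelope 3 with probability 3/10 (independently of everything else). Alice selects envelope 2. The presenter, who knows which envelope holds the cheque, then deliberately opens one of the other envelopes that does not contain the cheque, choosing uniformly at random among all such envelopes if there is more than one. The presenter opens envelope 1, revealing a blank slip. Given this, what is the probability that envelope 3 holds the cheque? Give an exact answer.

Apply Bayes' rule, conditioning on where the cheque actually is.
If it is in envelope 1 (prior 1/10): the presenter opened envelope 1, so this case is ruled out; weight (1/10)·0 = 0.
If it is in envelope 2 (prior 3/5): the presenter has 2 equally likely choices, so probability 1/2; weight (3/5)·(1/2) = 3/10.
If it is in envelope 3 (prior 3/10): the presenter has no choice, probability 1; weight (3/10)·1 = 3/10.
The weights sum to 3/5.
So P(the cheque in envelope 3 | the presenter opened envelope 1) = (3/10) / (3/5) = 1/2.

1/2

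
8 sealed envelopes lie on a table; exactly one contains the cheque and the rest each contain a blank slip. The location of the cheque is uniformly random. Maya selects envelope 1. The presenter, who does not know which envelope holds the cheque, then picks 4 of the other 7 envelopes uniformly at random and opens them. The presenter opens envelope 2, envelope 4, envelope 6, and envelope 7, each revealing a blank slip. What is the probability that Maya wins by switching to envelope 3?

1/4

Consider each possible location of the cheque in turn.
If it is in any of envelopes 1, 3, 5, and 8 (prior 1/8 each): the presenter picks exactly this set with probability 1/35 regardless, and none is the prize; weight (1/8)·(1/35) = 1/280 each.
If it is in any of envelopes 2, 4, 6, and 7 (prior 1/8 each): that envelope was opened and seen not to hold the prize — ruled out; weight (1/8)·0 = 0 each.
The weights sum to 1/70.
So P(the cheque in envelope 3 | the presenter opened envelope 2, envelope 4, envelope 6, and envelope 7) = (1/280) / (1/70) = 1/4.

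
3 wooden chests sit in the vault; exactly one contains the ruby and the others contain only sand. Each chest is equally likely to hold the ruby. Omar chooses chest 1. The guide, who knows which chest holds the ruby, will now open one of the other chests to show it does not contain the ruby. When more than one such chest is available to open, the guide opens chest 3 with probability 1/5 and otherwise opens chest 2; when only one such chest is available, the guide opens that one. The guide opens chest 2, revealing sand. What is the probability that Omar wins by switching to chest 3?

Consider each possible location of the ruby in turn.
If it is in chest 1 (prior 1/3): chest 3 is available but not opened, probability 4/5; weight (1/3)·(4/5) = 4/15.
If it is in chest 2 (prior 1/3): the guide opened chest 2, so this case is ruled out; weight (1/3)·0 = 0.
If it is in chest 3 (prior 1/3): only chest 2 is available, probability 1; weight (1/3)·1 = 1/3.
The weights sum to 3/5.
So P(the ruby in chest 3 | the guide opened chest 2) = (1/3) / (3/5) = 5/9.

5/9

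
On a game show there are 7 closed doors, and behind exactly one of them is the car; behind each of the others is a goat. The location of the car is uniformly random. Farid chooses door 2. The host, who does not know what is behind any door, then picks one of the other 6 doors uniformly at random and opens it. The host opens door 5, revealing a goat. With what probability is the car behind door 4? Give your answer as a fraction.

Apply Bayes' rule, conditioning on where the car actually is.
If it is behind any of doors 1, 2, 3, 4, 6, and 7 (prior 1/7 each): the host picks door 5 with probability 1/6 regardless, and it is not the prize; weight (1/7)·(1/6) = 1/42 each.
If it is behind door 5 (prior 1/7): the host opened door 5, so this case is ruled out; weight (1/7)·0 = 0.
The weights sum to 1/7.
So P(the car behind door 4 | the host opened door 5) = (1/42) / (1/7) = 1/6.

1/6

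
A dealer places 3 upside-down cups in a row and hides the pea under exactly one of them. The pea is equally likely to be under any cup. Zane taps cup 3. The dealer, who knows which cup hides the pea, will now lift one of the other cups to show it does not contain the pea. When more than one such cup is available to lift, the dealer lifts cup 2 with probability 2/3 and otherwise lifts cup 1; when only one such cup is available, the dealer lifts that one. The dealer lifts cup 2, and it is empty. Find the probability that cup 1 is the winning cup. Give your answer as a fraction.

3/5

Consider each possible location of the pea in turn.
If it is under cup 1 (prior 1/3): only cup 2 is available, probability 1; weight (1/3)·1 = 1/3.
If it is under cup 2 (prior 1/3): the dealer opened cup 2, so this case is ruled out; weight (1/3)·0 = 0.
If it is under cup 3 (prior 1/3): cup 2 is available, opened with probability 2/3; weight (1/3)·(2/3) = 2/9.
The weights sum to 5/9.
So P(the pea under cup 1 | the dealer opened cup 2) = (1/3) / (5/9) = 3/5.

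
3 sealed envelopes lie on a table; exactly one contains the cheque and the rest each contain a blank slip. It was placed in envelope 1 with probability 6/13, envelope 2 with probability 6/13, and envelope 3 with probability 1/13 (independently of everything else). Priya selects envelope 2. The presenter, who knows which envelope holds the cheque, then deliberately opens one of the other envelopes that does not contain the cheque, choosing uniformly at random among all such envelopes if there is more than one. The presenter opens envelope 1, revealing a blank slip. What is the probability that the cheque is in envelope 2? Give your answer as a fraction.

3/4

Condition on the true location of the cheque.
If it is in envelope 1 (prior 6/13): the presenter opened envelope 1, so this case is ruled out; weight (6/13)·0 = 0.
If it is in envelope 2 (prior 6/13): the presenter has 2 equally likely choices, so probability 1/2; weight (6/13)·(1/2) = 3/13.
If it is in envelope 3 (prior 1/13): the presenter has no choice, probability 1; weight (1/13)·1 = 1/13.
The weights sum to 4/13.
So P(the cheque in envelope 2 | the presenter opened envelope 1) = (3/13) / (4/13) = 3/4.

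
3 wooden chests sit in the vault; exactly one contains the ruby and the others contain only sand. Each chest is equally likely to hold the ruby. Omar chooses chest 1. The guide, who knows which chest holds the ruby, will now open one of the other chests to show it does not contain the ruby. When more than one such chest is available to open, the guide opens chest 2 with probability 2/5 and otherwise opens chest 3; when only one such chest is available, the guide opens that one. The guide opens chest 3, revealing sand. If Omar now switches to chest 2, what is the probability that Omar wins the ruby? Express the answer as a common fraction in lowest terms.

5/8

Apply Bayes' rule, conditioning on where the ruby actually is.
If it is in chest 1 (prior 1/3): chest 2 is available but not opened, probability 3/5; weight (1/3)·(3/5) = 1/5.
If it is in chest 2 (prior 1/3): only chest 3 is available, probability 1; weight (1/3)·1 = 1/3.
If it is in chest 3 (prior 1/3): the guide opened chest 3, so this case is ruled out; weight (1/3)·0 = 0.
The weights sum to 8/15.
So P(the ruby in chest 2 | the guide opened chest 3) = (1/3) / (8/15) = 5/8.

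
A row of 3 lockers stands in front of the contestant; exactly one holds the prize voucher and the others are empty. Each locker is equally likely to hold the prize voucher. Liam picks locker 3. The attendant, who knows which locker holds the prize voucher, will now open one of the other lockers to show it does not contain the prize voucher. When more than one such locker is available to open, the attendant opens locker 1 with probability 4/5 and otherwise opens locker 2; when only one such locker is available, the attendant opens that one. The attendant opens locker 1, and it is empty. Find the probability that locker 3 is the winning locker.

Apply Bayes' rule, conditioning on where the prize voucher actually is.
If it is in locker 1 (prior 1/3): the attendant opened locker 1, so this case is ruled out; weight (1/3)·0 = 0.
If it is in locker 2 (prior 1/3): only locker 1 is available, probability 1; weight (1/3)·1 = 1/3.
If it is in locker 3 (prior 1/3): locker 1 is available, opened with probability 4/5; weight (1/3)·(4/5) = 4/15.
The weights sum to 3/5.
So P(the prize voucher in locker 3 | the attendant opened locker 1) = (4/15) / (3/5) = 4/9.

4/9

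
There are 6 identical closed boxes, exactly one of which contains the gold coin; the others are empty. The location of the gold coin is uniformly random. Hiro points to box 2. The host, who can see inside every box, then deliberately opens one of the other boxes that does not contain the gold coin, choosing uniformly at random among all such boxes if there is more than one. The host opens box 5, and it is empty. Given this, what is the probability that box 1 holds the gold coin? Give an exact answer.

5/24

Condition on the true location of the gold coin.
If it is in any of boxes 1, 3, 4, and 6 (prior 1/6 each): the host has 4 equally likely choices, so probability 1/4; weight (1/6)·(1/4) = 1/24 each.
If it is in box 2 (prior 1/6): the host has 5 equally likely choices, so probability 1/5; weight (1/6)·(1/5) = 1/30.
If it is in box 5 (prior 1/6): the host opened box 5, so this case is ruled out; weight (1/6)·0 = 0.
The weights sum to 1/5.
So P(the gold coin in box 1 | the host opened box 5) = (1/24) / (1/5) = 5/24.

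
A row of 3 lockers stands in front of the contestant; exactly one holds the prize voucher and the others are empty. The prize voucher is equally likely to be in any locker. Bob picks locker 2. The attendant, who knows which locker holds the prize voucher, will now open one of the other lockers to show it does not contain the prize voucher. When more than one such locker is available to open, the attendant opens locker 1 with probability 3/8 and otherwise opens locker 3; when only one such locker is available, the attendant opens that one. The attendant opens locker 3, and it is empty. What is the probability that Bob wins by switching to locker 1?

8/13

Apply Bayes' rule, conditioning on where the prize voucher actually is.
If it is in locker 1 (prior 1/3): only locker 3 is available, probability 1; weight (1/3)·1 = 1/3.
If it is in locker 2 (prior 1/3): locker 1 is available but not opened, probability 5/8; weight (1/3)·(5/8) = 5/24.
If it is in locker 3 (prior 1/3): the attendant opened locker 3, so this case is ruled out; weight (1/3)·0 = 0.
The weights sum to 13/24.
So P(the prize voucher in locker 1 | the attendant opened locker 3) = (1/3) / (13/24) = 8/13.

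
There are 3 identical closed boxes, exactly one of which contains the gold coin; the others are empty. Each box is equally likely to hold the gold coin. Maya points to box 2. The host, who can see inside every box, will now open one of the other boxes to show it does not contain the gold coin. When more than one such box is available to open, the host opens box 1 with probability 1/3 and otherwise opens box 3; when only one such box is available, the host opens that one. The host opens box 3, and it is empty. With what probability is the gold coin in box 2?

Apply Bayes' rule, conditioning on where the gold coin actually is.
If it is in box 1 (prior 1/3): only box 3 is available, probability 1; weight (1/3)·1 = 1/3.
If it is in box 2 (prior 1/3): box 1 is available but not opened, probability 2/3; weight (1/3)·(2/3) = 2/9.
If it is in box 3 (prior 1/3): the host opened box 3, so this case is ruled out; weight (1/3)·0 = 0.
The weights sum to 5/9.
So P(the gold coin in box 2 | the host opened box 3) = (2/9) / (5/9) = 2/5.

2/5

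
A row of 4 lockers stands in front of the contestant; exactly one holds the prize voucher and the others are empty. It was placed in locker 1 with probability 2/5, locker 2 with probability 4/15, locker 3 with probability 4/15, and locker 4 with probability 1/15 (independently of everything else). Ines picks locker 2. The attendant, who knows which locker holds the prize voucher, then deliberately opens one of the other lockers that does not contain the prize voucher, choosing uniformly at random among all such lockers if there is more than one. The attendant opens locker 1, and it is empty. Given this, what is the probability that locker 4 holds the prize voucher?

3/23

Consider each possible location of the prize voucher in turn.
If it is in locker 1 (prior 2/5): the attendant opened locker 1, so this case is ruled out; weight (2/5)·0 = 0.
If it is in locker 2 (prior 4/15): the attendant has 3 equally likely choices, so probability 1/3; weight (4/15)·(1/3) = 4/45.
If it is in locker 3 (prior 4/15): the attendant has 2 equally likely choices, so probability 1/2; weight (4/15)·(1/2) = 2/15.
If it is in locker 4 (prior 1/15): the attendant has 2 equally likely choices, so probability 1/2; weight (1/15)·(1/2) = 1/30.
The weights sum to 23/90.
So P(the prize voucher in locker 4 | the attendant opened locker 1) = (1/30) / (23/90) = 3/23.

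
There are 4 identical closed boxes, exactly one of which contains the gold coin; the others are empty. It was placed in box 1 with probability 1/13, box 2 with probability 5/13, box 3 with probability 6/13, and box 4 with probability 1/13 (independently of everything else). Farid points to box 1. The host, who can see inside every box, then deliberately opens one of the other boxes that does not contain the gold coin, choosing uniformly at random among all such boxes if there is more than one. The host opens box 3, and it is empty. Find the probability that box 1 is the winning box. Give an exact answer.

Apply Bayes' rule, conditioning on where the gold coin actually is.
If it is in box 1 (prior 1/13): the host has 3 equally likely choices, so probability 1/3; weight (1/13)·(1/3) = 1/39.
If it is in box 2 (prior 5/13): the host has 2 equally likely choices, so probability 1/2; weight (5/13)·(1/2) = 5/26.
If it is in box 3 (prior 6/13): the host opened box 3, so this case is ruled out; weight (6/13)·0 = 0.
If it is in box 4 (prior 1/13): the host has 2 equally likely choices, so probability 1/2; weight (1/13)·(1/2) = 1/26.
The weights sum to 10/39.
So P(the gold coin in box 1 | the host opened box 3) = (1/39) / (10/39) = 1/10.

1/10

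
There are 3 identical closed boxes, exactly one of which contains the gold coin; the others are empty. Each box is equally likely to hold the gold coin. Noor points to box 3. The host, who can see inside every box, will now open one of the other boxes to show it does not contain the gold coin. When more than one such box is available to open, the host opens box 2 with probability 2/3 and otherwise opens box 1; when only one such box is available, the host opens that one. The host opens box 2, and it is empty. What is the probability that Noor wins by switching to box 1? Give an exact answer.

3/5

Consider each possible location of the gold coin in turn.
If it is in box 1 (prior 1/3): only box 2 is available, probability 1; weight (1/3)·1 = 1/3.
If it is in box 2 (prior 1/3): the host opened box 2, so this case is ruled out; weight (1/3)·0 = 0.
If it is in box 3 (prior 1/3): box 2 is available, opened with probability 2/3; weight (1/3)·(2/3) = 2/9.
The weights sum to 5/9.
So P(the gold coin in box 1 | the host opened box 2) = (1/3) / (5/9) = 3/5.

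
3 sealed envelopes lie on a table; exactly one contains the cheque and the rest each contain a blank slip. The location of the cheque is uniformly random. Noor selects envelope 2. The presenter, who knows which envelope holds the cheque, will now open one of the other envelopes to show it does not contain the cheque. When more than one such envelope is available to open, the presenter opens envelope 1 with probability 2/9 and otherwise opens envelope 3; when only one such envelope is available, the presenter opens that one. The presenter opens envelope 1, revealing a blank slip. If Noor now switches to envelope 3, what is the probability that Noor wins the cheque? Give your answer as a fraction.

Condition on the true location of the cheque.
If it is in envelope 1 (prior 1/3): the presenter opened envelope 1, so this case is ruled out; weight (1/3)·0 = 0.
If it is in envelope 2 (prior 1/3): envelope 1 is available, opened with probability 2/9; weight (1/3)·(2/9) = 2/27.
If it is in envelope 3 (prior 1/3): only envelope 1 is available, probability 1; weight (1/3)·1 = 1/3.
The weights sum to 11/27.
So P(the cheque in envelope 3 | the presenter opened envelope 1) = (1/3) / (11/27) = 9/11.

9/11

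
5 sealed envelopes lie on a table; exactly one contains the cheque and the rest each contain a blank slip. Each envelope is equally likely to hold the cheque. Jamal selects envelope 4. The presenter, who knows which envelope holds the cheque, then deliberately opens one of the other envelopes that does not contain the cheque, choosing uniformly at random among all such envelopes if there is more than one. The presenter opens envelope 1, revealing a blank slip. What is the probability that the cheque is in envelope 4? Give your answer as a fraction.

Condition on the true location of the cheque.
If it is in envelope 1 (prior 1/5): the presenter opened envelope 1, so this case is ruled out; weight (1/5)·0 = 0.
If it is in any of envelopes 2, 3, and 5 (prior 1/5 each): the presenter has 3 equally likely choices, so probability 1/3; weight (1/5)·(1/3) = 1/15 each.
If it is in envelope 4 (prior 1/5): the presenter has 4 equally likely choices, so probability 1/4; weight (1/5)·(1/4) = 1/20.
The weights sum to 1/4.
So P(the cheque in envelope 4 | the presenter opened envelope 1) = (1/20) / (1/4) = 1/5.

1/5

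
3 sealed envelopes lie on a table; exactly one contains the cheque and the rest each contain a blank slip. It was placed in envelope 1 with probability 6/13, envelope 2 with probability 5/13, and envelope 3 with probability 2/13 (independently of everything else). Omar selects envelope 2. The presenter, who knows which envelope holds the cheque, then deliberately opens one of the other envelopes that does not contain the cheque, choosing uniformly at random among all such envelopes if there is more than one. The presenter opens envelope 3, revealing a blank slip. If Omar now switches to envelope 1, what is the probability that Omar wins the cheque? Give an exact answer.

Consider each possible location of the cheque in turn.
If it is in envelope 1 (prior 6/13): the presenter has no choice, probability 1; weight (6/13)·1 = 6/13.
If it is in envelope 2 (prior 5/13): the presenter has 2 equally likely choices, so probability 1/2; weight (5/13)·(1/2) = 5/26.
If it is in envelope 3 (prior 2/13): the presenter opened envelope 3, so this case is ruled out; weight (2/13)·0 = 0.
The weights sum to 17/26.
So P(the cheque in envelope 1 | the presenter opened envelope 3) = (6/13) / (17/26) = 12/17.

12/17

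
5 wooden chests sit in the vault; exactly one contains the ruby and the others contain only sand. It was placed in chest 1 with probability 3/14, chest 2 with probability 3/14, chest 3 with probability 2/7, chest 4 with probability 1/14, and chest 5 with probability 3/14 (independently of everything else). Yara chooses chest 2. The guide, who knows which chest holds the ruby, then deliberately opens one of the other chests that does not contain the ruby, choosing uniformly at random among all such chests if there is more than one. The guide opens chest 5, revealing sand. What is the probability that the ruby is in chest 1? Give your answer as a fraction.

12/41

Condition on the true location of the ruby.
If it is in chest 1 (prior 3/14): the guide has 3 equally likely choices, so probability 1/3; weight (3/14)·(1/3) = 1/14.
If it is in chest 2 (prior 3/14): the guide has 4 equally likely choices, so probability 1/4; weight (3/14)·(1/4) = 3/56.
If it is in chest 3 (prior 2/7): the guide has 3 equally likely choices, so probability 1/3; weight (2/7)·(1/3) = 2/21.
If it is in chest 4 (prior 1/14): the guide has 3 equally likely choices, so probability 1/3; weight (1/14)·(1/3) = 1/42.
If it is in chest 5 (prior 3/14): the guide opened chest 5, so this case is ruled out; weight (3/14)·0 = 0.
The weights sum to 41/168.
So P(the ruby in chest 1 | the guide opened chest 5) = (1/14) / (41/168) = 12/41.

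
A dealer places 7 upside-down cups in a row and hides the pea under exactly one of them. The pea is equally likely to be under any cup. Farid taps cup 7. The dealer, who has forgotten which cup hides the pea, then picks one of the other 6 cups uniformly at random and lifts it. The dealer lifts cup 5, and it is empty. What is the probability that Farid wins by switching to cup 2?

Because the dealer chose which cup to lift without knowing where the pea is, the choice is independent of the prize location. Learning that cup 5 does not hold the pea simply rules out that one location and leaves the remaining 6 cups still equally likely by symmetry.
So P(the pea under cup 2) = 1/6.

1/6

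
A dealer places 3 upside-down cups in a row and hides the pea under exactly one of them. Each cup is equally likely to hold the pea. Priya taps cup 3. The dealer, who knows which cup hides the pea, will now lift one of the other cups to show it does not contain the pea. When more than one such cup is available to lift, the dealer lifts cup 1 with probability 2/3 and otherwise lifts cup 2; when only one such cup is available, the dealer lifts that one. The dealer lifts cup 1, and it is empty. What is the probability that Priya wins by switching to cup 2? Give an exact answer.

Consider each possible location of the pea in turn.
If it is under cup 1 (prior 1/3): the dealer opened cup 1, so this case is ruled out; weight (1/3)·0 = 0.
If it is under cup 2 (prior 1/3): only cup 1 is available, probability 1; weight (1/3)·1 = 1/3.
If it is under cup 3 (prior 1/3): cup 1 is available, opened with probability 2/3; weight (1/3)·(2/3) = 2/9.
The weights sum to 5/9.
So P(the pea under cup 2 | the dealer opened cup 1) = (1/3) / (5/9) = 3/5.

3/5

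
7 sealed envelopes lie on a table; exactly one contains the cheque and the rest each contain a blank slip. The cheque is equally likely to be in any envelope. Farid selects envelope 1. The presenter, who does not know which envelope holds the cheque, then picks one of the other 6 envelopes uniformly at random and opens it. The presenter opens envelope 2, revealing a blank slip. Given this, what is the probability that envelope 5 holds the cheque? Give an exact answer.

1/6

Apply Bayes' rule, conditioning on where the cheque actually is.
If it is in any of envelopes 1, 3, 4, 5, 6, and 7 (prior 1/7 each): the presenter picks envelope 2 with probability 1/6 regardless, and it is not the prize; weight (1/7)·(1/6) = 1/42 each.
If it is in envelope 2 (prior 1/7): the presenter opened envelope 2, so this case is ruled out; weight (1/7)·0 = 0.
The weights sum to 1/7.
So P(the cheque in envelope 5 | the presenter opened envelope 2) = (1/42) / (1/7) = 1/6.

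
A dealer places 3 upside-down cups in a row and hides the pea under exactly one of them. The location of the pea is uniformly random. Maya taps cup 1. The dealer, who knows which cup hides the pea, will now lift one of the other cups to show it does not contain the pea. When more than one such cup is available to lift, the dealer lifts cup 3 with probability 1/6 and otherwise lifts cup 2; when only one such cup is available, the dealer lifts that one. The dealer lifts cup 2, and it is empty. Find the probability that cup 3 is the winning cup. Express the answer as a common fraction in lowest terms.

Condition on the true location of the pea.
If it is under cup 1 (prior 1/3): cup 3 is available but not opened, probability 5/6; weight (1/3)·(5/6) = 5/18.
If it is under cup 2 (prior 1/3): the dealer opened cup 2, so this case is ruled out; weight (1/3)·0 = 0.
If it is under cup 3 (prior 1/3): only cup 2 is available, probability 1; weight (1/3)·1 = 1/3.
The weights sum to 11/18.
So P(the pea under cup 3 | the dealer opened cup 2) = (1/3) / (11/18) = 6/11.

6/11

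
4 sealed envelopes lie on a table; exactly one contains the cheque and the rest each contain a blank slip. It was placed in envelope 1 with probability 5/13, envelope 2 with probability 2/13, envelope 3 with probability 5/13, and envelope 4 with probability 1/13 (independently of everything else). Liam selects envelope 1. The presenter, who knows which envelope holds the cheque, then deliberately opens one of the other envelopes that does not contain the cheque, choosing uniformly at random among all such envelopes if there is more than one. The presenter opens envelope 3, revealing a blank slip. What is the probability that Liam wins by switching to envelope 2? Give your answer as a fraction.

6/19

Condition on the true location of the cheque.
If it is in envelope 1 (prior 5/13): the presenter has 3 equally likely choices, so probability 1/3; weight (5/13)·(1/3) = 5/39.
If it is in envelope 2 (prior 2/13): the presenter has 2 equally likely choices, so probability 1/2; weight (2/13)·(1/2) = 1/13.
If it is in envelope 3 (prior 5/13): the presenter opened envelope 3, so this case is ruled out; weight (5/13)·0 = 0.
If it is in envelope 4 (prior 1/13): the presenter has 2 equally likely choices, so probability 1/2; weight (1/13)·(1/2) = 1/26.
The weights sum to 19/78.
So P(the cheque in envelope 2 | the presenter opened envelope 3) = (1/13) / (19/78) = 6/19.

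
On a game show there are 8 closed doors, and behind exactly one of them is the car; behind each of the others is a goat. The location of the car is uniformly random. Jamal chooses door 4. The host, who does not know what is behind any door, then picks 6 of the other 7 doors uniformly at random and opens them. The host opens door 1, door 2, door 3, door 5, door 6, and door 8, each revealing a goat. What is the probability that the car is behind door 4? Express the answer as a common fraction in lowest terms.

Because the host chose which doors to open without knowing where the car is, the choice is independent of the prize location. Learning that none of the 6 opened doors holds the car simply rules out those 6 locations and leaves the remaining 2 doors still equally likely by symmetry.
So P(the car behind door 4) = 1/2.

1/2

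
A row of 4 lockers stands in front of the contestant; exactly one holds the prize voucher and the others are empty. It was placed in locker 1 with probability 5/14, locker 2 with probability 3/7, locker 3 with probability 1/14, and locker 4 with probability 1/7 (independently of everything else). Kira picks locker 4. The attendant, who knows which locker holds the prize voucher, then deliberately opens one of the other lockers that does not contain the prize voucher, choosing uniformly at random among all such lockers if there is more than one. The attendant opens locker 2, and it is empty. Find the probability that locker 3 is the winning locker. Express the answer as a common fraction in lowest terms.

Condition on the true location of the prize voucher.
If it is in locker 1 (prior 5/14): the attendant has 2 equally likely choices, so probability 1/2; weight (5/14)·(1/2) = 5/28.
If it is in locker 2 (prior 3/7): the attendant opened locker 2, so this case is ruled out; weight (3/7)·0 = 0.
If it is in locker 3 (prior 1/14): the attendant has 2 equally likely choices, so probability 1/2; weight (1/14)·(1/2) = 1/28.
If it is in locker 4 (prior 1/7): the attendant has 3 equally likely choices, so probability 1/3; weight (1/7)·(1/3) = 1/21.
The weights sum to 11/42.
So P(the prize voucher in locker 3 | the attendant opened locker 2) = (1/28) / (11/42) = 3/22.

3/22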